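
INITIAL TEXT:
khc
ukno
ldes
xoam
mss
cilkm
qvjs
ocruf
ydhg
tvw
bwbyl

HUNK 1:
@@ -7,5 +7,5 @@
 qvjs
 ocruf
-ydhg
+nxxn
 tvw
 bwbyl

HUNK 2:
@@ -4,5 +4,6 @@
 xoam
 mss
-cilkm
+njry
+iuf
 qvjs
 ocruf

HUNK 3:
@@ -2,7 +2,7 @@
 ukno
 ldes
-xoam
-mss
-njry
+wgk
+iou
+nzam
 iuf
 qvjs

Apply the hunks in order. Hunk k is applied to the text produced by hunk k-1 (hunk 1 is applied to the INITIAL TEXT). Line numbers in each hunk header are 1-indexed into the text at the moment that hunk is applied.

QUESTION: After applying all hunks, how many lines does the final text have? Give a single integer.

Answer: 12

Derivation:
Hunk 1: at line 7 remove [ydhg] add [nxxn] -> 11 lines: khc ukno ldes xoam mss cilkm qvjs ocruf nxxn tvw bwbyl
Hunk 2: at line 4 remove [cilkm] add [njry,iuf] -> 12 lines: khc ukno ldes xoam mss njry iuf qvjs ocruf nxxn tvw bwbyl
Hunk 3: at line 2 remove [xoam,mss,njry] add [wgk,iou,nzam] -> 12 lines: khc ukno ldes wgk iou nzam iuf qvjs ocruf nxxn tvw bwbyl
Final line count: 12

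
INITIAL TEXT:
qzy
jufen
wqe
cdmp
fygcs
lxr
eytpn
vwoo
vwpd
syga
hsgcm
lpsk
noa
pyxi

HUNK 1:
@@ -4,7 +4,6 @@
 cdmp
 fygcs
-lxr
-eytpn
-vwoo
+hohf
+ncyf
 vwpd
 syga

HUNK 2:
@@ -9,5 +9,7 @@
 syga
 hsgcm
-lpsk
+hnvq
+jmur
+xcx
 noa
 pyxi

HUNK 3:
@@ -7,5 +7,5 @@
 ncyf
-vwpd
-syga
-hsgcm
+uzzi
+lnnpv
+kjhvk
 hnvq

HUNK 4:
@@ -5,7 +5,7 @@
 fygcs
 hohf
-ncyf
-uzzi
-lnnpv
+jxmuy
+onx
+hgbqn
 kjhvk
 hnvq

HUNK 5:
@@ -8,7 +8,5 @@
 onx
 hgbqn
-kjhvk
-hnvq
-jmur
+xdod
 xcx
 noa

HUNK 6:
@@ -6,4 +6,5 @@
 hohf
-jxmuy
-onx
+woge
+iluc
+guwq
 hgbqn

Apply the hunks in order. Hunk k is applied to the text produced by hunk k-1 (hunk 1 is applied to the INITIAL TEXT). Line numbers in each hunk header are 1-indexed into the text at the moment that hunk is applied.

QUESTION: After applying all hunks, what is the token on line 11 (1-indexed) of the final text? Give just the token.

Answer: xdod

Derivation:
Hunk 1: at line 4 remove [lxr,eytpn,vwoo] add [hohf,ncyf] -> 13 lines: qzy jufen wqe cdmp fygcs hohf ncyf vwpd syga hsgcm lpsk noa pyxi
Hunk 2: at line 9 remove [lpsk] add [hnvq,jmur,xcx] -> 15 lines: qzy jufen wqe cdmp fygcs hohf ncyf vwpd syga hsgcm hnvq jmur xcx noa pyxi
Hunk 3: at line 7 remove [vwpd,syga,hsgcm] add [uzzi,lnnpv,kjhvk] -> 15 lines: qzy jufen wqe cdmp fygcs hohf ncyf uzzi lnnpv kjhvk hnvq jmur xcx noa pyxi
Hunk 4: at line 5 remove [ncyf,uzzi,lnnpv] add [jxmuy,onx,hgbqn] -> 15 lines: qzy jufen wqe cdmp fygcs hohf jxmuy onx hgbqn kjhvk hnvq jmur xcx noa pyxi
Hunk 5: at line 8 remove [kjhvk,hnvq,jmur] add [xdod] -> 13 lines: qzy jufen wqe cdmp fygcs hohf jxmuy onx hgbqn xdod xcx noa pyxi
Hunk 6: at line 6 remove [jxmuy,onx] add [woge,iluc,guwq] -> 14 lines: qzy jufen wqe cdmp fygcs hohf woge iluc guwq hgbqn xdod xcx noa pyxi
Final line 11: xdod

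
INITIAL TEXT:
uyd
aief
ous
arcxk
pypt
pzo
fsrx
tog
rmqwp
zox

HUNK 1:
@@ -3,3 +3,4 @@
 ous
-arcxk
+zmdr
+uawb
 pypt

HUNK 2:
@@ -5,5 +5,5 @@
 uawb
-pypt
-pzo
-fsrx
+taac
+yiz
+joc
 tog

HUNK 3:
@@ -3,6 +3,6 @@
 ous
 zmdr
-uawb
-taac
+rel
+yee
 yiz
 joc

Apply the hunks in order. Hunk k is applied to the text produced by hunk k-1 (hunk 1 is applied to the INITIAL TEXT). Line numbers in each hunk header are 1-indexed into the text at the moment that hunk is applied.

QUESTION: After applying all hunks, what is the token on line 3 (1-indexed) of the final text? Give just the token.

Hunk 1: at line 3 remove [arcxk] add [zmdr,uawb] -> 11 lines: uyd aief ous zmdr uawb pypt pzo fsrx tog rmqwp zox
Hunk 2: at line 5 remove [pypt,pzo,fsrx] add [taac,yiz,joc] -> 11 lines: uyd aief ous zmdr uawb taac yiz joc tog rmqwp zox
Hunk 3: at line 3 remove [uawb,taac] add [rel,yee] -> 11 lines: uyd aief ous zmdr rel yee yiz joc tog rmqwp zox
Final line 3: ous

Answer: ous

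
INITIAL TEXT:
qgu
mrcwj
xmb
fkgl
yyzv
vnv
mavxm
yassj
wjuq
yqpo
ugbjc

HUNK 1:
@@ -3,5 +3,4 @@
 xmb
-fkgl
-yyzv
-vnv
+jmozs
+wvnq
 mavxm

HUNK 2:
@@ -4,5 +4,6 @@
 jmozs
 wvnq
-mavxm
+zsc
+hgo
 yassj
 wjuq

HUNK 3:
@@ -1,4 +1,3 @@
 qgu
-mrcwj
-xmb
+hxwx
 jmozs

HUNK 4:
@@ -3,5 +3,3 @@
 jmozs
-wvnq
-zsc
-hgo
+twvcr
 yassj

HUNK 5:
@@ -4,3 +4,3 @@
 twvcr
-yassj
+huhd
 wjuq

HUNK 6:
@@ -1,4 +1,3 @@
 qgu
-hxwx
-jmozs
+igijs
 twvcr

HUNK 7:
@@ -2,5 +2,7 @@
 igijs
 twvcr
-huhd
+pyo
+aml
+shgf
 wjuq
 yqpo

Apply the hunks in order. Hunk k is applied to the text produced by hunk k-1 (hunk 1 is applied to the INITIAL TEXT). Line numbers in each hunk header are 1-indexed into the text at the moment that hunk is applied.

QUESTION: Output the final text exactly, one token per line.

Hunk 1: at line 3 remove [fkgl,yyzv,vnv] add [jmozs,wvnq] -> 10 lines: qgu mrcwj xmb jmozs wvnq mavxm yassj wjuq yqpo ugbjc
Hunk 2: at line 4 remove [mavxm] add [zsc,hgo] -> 11 lines: qgu mrcwj xmb jmozs wvnq zsc hgo yassj wjuq yqpo ugbjc
Hunk 3: at line 1 remove [mrcwj,xmb] add [hxwx] -> 10 lines: qgu hxwx jmozs wvnq zsc hgo yassj wjuq yqpo ugbjc
Hunk 4: at line 3 remove [wvnq,zsc,hgo] add [twvcr] -> 8 lines: qgu hxwx jmozs twvcr yassj wjuq yqpo ugbjc
Hunk 5: at line 4 remove [yassj] add [huhd] -> 8 lines: qgu hxwx jmozs twvcr huhd wjuq yqpo ugbjc
Hunk 6: at line 1 remove [hxwx,jmozs] add [igijs] -> 7 lines: qgu igijs twvcr huhd wjuq yqpo ugbjc
Hunk 7: at line 2 remove [huhd] add [pyo,aml,shgf] -> 9 lines: qgu igijs twvcr pyo aml shgf wjuq yqpo ugbjc

Answer: qgu
igijs
twvcr
pyo
aml
shgf
wjuq
yqpo
ugbjc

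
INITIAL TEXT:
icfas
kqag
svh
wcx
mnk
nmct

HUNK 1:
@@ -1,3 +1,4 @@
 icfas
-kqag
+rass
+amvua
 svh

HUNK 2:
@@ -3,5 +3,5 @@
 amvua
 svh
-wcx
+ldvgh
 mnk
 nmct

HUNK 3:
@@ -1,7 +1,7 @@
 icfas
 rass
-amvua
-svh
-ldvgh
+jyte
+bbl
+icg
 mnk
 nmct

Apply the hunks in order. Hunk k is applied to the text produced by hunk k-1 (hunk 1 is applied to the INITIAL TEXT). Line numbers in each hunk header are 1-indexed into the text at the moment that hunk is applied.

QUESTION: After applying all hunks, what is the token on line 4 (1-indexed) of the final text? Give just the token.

Hunk 1: at line 1 remove [kqag] add [rass,amvua] -> 7 lines: icfas rass amvua svh wcx mnk nmct
Hunk 2: at line 3 remove [wcx] add [ldvgh] -> 7 lines: icfas rass amvua svh ldvgh mnk nmct
Hunk 3: at line 1 remove [amvua,svh,ldvgh] add [jyte,bbl,icg] -> 7 lines: icfas rass jyte bbl icg mnk nmct
Final line 4: bbl

Answer: bbl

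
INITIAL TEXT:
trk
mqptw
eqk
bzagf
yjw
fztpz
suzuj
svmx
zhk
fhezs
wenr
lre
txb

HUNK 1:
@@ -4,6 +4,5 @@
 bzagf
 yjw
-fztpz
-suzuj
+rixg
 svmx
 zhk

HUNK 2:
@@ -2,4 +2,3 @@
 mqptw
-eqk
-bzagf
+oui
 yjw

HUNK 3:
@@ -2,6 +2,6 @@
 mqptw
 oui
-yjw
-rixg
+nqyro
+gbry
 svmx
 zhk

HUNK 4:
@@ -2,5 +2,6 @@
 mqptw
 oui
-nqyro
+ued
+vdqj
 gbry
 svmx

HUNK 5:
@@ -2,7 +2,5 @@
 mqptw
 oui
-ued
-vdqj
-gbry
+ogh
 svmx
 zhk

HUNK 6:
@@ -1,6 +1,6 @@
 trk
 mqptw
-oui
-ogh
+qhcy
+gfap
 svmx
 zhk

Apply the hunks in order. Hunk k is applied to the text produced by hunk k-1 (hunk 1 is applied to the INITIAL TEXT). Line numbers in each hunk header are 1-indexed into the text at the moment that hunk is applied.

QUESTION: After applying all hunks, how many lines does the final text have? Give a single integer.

Answer: 10

Derivation:
Hunk 1: at line 4 remove [fztpz,suzuj] add [rixg] -> 12 lines: trk mqptw eqk bzagf yjw rixg svmx zhk fhezs wenr lre txb
Hunk 2: at line 2 remove [eqk,bzagf] add [oui] -> 11 lines: trk mqptw oui yjw rixg svmx zhk fhezs wenr lre txb
Hunk 3: at line 2 remove [yjw,rixg] add [nqyro,gbry] -> 11 lines: trk mqptw oui nqyro gbry svmx zhk fhezs wenr lre txb
Hunk 4: at line 2 remove [nqyro] add [ued,vdqj] -> 12 lines: trk mqptw oui ued vdqj gbry svmx zhk fhezs wenr lre txb
Hunk 5: at line 2 remove [ued,vdqj,gbry] add [ogh] -> 10 lines: trk mqptw oui ogh svmx zhk fhezs wenr lre txb
Hunk 6: at line 1 remove [oui,ogh] add [qhcy,gfap] -> 10 lines: trk mqptw qhcy gfap svmx zhk fhezs wenr lre txb
Final line count: 10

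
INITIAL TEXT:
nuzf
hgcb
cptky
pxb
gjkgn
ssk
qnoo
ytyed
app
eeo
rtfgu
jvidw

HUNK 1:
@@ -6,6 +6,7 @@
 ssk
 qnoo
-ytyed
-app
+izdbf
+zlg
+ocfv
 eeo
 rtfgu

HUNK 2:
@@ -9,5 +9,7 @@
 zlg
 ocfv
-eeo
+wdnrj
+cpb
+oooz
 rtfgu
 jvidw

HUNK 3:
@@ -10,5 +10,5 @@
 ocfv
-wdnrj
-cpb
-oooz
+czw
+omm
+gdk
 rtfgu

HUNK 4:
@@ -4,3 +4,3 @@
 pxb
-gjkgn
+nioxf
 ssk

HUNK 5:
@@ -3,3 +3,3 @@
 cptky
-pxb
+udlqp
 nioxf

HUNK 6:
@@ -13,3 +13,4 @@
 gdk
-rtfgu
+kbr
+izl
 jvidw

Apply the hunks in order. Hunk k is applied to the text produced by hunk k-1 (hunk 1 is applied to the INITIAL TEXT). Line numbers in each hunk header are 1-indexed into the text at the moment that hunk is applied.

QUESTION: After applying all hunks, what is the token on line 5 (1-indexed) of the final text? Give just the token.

Answer: nioxf

Derivation:
Hunk 1: at line 6 remove [ytyed,app] add [izdbf,zlg,ocfv] -> 13 lines: nuzf hgcb cptky pxb gjkgn ssk qnoo izdbf zlg ocfv eeo rtfgu jvidw
Hunk 2: at line 9 remove [eeo] add [wdnrj,cpb,oooz] -> 15 lines: nuzf hgcb cptky pxb gjkgn ssk qnoo izdbf zlg ocfv wdnrj cpb oooz rtfgu jvidw
Hunk 3: at line 10 remove [wdnrj,cpb,oooz] add [czw,omm,gdk] -> 15 lines: nuzf hgcb cptky pxb gjkgn ssk qnoo izdbf zlg ocfv czw omm gdk rtfgu jvidw
Hunk 4: at line 4 remove [gjkgn] add [nioxf] -> 15 lines: nuzf hgcb cptky pxb nioxf ssk qnoo izdbf zlg ocfv czw omm gdk rtfgu jvidw
Hunk 5: at line 3 remove [pxb] add [udlqp] -> 15 lines: nuzf hgcb cptky udlqp nioxf ssk qnoo izdbf zlg ocfv czw omm gdk rtfgu jvidw
Hunk 6: at line 13 remove [rtfgu] add [kbr,izl] -> 16 lines: nuzf hgcb cptky udlqp nioxf ssk qnoo izdbf zlg ocfv czw omm gdk kbr izl jvidw
Final line 5: nioxf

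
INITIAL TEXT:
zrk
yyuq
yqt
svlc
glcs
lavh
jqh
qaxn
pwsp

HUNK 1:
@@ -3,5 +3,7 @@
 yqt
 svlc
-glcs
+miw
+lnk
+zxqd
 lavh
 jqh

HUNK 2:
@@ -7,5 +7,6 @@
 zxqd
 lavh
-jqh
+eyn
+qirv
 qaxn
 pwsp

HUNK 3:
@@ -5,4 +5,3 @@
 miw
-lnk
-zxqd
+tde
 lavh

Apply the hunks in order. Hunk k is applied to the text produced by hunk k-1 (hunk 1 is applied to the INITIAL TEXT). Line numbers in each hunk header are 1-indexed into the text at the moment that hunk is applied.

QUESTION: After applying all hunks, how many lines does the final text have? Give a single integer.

Hunk 1: at line 3 remove [glcs] add [miw,lnk,zxqd] -> 11 lines: zrk yyuq yqt svlc miw lnk zxqd lavh jqh qaxn pwsp
Hunk 2: at line 7 remove [jqh] add [eyn,qirv] -> 12 lines: zrk yyuq yqt svlc miw lnk zxqd lavh eyn qirv qaxn pwsp
Hunk 3: at line 5 remove [lnk,zxqd] add [tde] -> 11 lines: zrk yyuq yqt svlc miw tde lavh eyn qirv qaxn pwsp
Final line count: 11

Answer: 11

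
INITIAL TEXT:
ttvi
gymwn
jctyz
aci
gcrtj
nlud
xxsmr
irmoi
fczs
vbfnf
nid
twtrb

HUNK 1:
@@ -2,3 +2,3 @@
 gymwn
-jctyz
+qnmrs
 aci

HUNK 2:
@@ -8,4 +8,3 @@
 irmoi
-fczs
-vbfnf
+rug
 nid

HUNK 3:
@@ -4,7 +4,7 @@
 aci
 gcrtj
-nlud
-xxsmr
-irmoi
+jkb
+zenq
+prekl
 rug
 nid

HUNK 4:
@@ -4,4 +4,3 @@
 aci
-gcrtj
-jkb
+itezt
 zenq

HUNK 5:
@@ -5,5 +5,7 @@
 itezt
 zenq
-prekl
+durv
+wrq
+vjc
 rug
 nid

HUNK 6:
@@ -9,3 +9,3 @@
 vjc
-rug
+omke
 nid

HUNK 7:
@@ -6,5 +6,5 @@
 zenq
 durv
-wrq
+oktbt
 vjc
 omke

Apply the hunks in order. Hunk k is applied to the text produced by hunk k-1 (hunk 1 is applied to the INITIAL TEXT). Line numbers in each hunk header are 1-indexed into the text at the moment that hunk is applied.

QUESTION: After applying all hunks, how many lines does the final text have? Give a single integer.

Hunk 1: at line 2 remove [jctyz] add [qnmrs] -> 12 lines: ttvi gymwn qnmrs aci gcrtj nlud xxsmr irmoi fczs vbfnf nid twtrb
Hunk 2: at line 8 remove [fczs,vbfnf] add [rug] -> 11 lines: ttvi gymwn qnmrs aci gcrtj nlud xxsmr irmoi rug nid twtrb
Hunk 3: at line 4 remove [nlud,xxsmr,irmoi] add [jkb,zenq,prekl] -> 11 lines: ttvi gymwn qnmrs aci gcrtj jkb zenq prekl rug nid twtrb
Hunk 4: at line 4 remove [gcrtj,jkb] add [itezt] -> 10 lines: ttvi gymwn qnmrs aci itezt zenq prekl rug nid twtrb
Hunk 5: at line 5 remove [prekl] add [durv,wrq,vjc] -> 12 lines: ttvi gymwn qnmrs aci itezt zenq durv wrq vjc rug nid twtrb
Hunk 6: at line 9 remove [rug] add [omke] -> 12 lines: ttvi gymwn qnmrs aci itezt zenq durv wrq vjc omke nid twtrb
Hunk 7: at line 6 remove [wrq] add [oktbt] -> 12 lines: ttvi gymwn qnmrs aci itezt zenq durv oktbt vjc omke nid twtrb
Final line count: 12

Answer: 12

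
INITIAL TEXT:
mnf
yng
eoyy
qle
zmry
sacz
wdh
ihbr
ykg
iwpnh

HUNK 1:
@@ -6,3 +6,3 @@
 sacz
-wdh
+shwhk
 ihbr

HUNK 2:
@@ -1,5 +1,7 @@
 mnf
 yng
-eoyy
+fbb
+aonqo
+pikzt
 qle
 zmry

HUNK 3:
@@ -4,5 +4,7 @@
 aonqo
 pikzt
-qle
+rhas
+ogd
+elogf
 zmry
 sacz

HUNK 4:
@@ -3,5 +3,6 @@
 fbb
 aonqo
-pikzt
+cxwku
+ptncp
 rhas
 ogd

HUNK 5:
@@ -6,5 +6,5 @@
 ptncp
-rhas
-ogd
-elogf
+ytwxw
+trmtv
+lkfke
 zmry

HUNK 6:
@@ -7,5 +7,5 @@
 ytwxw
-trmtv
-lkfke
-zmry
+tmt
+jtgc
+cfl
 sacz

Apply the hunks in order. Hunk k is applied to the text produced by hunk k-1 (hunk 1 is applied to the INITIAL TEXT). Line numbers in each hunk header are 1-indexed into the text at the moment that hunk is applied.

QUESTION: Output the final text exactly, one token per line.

Hunk 1: at line 6 remove [wdh] add [shwhk] -> 10 lines: mnf yng eoyy qle zmry sacz shwhk ihbr ykg iwpnh
Hunk 2: at line 1 remove [eoyy] add [fbb,aonqo,pikzt] -> 12 lines: mnf yng fbb aonqo pikzt qle zmry sacz shwhk ihbr ykg iwpnh
Hunk 3: at line 4 remove [qle] add [rhas,ogd,elogf] -> 14 lines: mnf yng fbb aonqo pikzt rhas ogd elogf zmry sacz shwhk ihbr ykg iwpnh
Hunk 4: at line 3 remove [pikzt] add [cxwku,ptncp] -> 15 lines: mnf yng fbb aonqo cxwku ptncp rhas ogd elogf zmry sacz shwhk ihbr ykg iwpnh
Hunk 5: at line 6 remove [rhas,ogd,elogf] add [ytwxw,trmtv,lkfke] -> 15 lines: mnf yng fbb aonqo cxwku ptncp ytwxw trmtv lkfke zmry sacz shwhk ihbr ykg iwpnh
Hunk 6: at line 7 remove [trmtv,lkfke,zmry] add [tmt,jtgc,cfl] -> 15 lines: mnf yng fbb aonqo cxwku ptncp ytwxw tmt jtgc cfl sacz shwhk ihbr ykg iwpnh

Answer: mnf
yng
fbb
aonqo
cxwku
ptncp
ytwxw
tmt
jtgc
cfl
sacz
shwhk
ihbr
ykg
iwpnh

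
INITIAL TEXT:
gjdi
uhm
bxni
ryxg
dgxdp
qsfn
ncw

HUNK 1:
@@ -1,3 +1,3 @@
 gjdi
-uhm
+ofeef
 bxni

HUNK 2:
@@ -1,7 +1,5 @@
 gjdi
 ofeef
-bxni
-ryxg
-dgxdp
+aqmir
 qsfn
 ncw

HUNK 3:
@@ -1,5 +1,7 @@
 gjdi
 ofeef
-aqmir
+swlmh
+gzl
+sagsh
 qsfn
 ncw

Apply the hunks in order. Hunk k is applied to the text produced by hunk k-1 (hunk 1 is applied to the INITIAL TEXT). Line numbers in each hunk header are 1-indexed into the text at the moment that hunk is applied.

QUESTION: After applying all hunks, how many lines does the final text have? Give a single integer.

Answer: 7

Derivation:
Hunk 1: at line 1 remove [uhm] add [ofeef] -> 7 lines: gjdi ofeef bxni ryxg dgxdp qsfn ncw
Hunk 2: at line 1 remove [bxni,ryxg,dgxdp] add [aqmir] -> 5 lines: gjdi ofeef aqmir qsfn ncw
Hunk 3: at line 1 remove [aqmir] add [swlmh,gzl,sagsh] -> 7 lines: gjdi ofeef swlmh gzl sagsh qsfn ncw
Final line count: 7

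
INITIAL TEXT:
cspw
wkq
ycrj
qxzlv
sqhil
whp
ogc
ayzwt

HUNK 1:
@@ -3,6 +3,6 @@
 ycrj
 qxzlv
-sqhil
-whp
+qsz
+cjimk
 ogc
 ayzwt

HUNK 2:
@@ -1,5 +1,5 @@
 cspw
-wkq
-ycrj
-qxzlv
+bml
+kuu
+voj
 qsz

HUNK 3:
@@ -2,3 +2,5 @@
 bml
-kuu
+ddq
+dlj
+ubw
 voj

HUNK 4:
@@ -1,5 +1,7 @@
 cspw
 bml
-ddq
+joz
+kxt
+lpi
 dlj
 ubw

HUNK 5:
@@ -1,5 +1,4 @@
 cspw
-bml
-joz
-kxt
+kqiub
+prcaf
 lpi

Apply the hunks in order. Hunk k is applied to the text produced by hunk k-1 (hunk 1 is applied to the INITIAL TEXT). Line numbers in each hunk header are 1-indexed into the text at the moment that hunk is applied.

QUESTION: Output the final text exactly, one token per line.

Hunk 1: at line 3 remove [sqhil,whp] add [qsz,cjimk] -> 8 lines: cspw wkq ycrj qxzlv qsz cjimk ogc ayzwt
Hunk 2: at line 1 remove [wkq,ycrj,qxzlv] add [bml,kuu,voj] -> 8 lines: cspw bml kuu voj qsz cjimk ogc ayzwt
Hunk 3: at line 2 remove [kuu] add [ddq,dlj,ubw] -> 10 lines: cspw bml ddq dlj ubw voj qsz cjimk ogc ayzwt
Hunk 4: at line 1 remove [ddq] add [joz,kxt,lpi] -> 12 lines: cspw bml joz kxt lpi dlj ubw voj qsz cjimk ogc ayzwt
Hunk 5: at line 1 remove [bml,joz,kxt] add [kqiub,prcaf] -> 11 lines: cspw kqiub prcaf lpi dlj ubw voj qsz cjimk ogc ayzwt

Answer: cspw
kqiub
prcaf
lpi
dlj
ubw
voj
qsz
cjimk
ogc
ayzwt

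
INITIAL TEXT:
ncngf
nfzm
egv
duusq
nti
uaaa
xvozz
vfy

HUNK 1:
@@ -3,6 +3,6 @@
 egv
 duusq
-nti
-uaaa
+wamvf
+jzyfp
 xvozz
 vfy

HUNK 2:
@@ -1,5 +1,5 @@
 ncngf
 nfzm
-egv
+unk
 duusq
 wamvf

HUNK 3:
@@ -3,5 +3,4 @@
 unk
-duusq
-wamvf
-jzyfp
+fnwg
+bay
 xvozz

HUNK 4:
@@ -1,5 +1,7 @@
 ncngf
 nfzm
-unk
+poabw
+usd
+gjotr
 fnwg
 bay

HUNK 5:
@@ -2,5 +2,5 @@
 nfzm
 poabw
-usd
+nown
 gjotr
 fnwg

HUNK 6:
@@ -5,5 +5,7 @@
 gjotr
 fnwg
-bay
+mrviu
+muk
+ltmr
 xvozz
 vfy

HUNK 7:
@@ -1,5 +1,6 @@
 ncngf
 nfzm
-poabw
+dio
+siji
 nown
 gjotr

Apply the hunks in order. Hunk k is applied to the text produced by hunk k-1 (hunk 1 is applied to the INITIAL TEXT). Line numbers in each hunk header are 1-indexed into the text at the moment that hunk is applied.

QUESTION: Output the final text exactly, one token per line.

Hunk 1: at line 3 remove [nti,uaaa] add [wamvf,jzyfp] -> 8 lines: ncngf nfzm egv duusq wamvf jzyfp xvozz vfy
Hunk 2: at line 1 remove [egv] add [unk] -> 8 lines: ncngf nfzm unk duusq wamvf jzyfp xvozz vfy
Hunk 3: at line 3 remove [duusq,wamvf,jzyfp] add [fnwg,bay] -> 7 lines: ncngf nfzm unk fnwg bay xvozz vfy
Hunk 4: at line 1 remove [unk] add [poabw,usd,gjotr] -> 9 lines: ncngf nfzm poabw usd gjotr fnwg bay xvozz vfy
Hunk 5: at line 2 remove [usd] add [nown] -> 9 lines: ncngf nfzm poabw nown gjotr fnwg bay xvozz vfy
Hunk 6: at line 5 remove [bay] add [mrviu,muk,ltmr] -> 11 lines: ncngf nfzm poabw nown gjotr fnwg mrviu muk ltmr xvozz vfy
Hunk 7: at line 1 remove [poabw] add [dio,siji] -> 12 lines: ncngf nfzm dio siji nown gjotr fnwg mrviu muk ltmr xvozz vfy

Answer: ncngf
nfzm
dio
siji
nown
gjotr
fnwg
mrviu
muk
ltmr
xvozz
vfy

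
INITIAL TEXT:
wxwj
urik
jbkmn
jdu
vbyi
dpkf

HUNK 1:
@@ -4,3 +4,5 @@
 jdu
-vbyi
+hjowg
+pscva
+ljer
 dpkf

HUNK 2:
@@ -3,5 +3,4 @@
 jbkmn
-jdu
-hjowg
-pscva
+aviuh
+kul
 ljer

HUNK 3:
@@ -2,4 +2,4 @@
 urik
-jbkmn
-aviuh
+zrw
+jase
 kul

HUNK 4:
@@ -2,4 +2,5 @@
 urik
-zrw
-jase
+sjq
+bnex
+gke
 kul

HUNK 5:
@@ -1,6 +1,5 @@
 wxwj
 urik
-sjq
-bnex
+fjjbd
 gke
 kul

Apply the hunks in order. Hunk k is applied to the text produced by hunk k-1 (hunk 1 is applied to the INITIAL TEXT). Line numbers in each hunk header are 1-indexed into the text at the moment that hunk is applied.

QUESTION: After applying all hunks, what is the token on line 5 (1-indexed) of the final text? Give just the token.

Answer: kul

Derivation:
Hunk 1: at line 4 remove [vbyi] add [hjowg,pscva,ljer] -> 8 lines: wxwj urik jbkmn jdu hjowg pscva ljer dpkf
Hunk 2: at line 3 remove [jdu,hjowg,pscva] add [aviuh,kul] -> 7 lines: wxwj urik jbkmn aviuh kul ljer dpkf
Hunk 3: at line 2 remove [jbkmn,aviuh] add [zrw,jase] -> 7 lines: wxwj urik zrw jase kul ljer dpkf
Hunk 4: at line 2 remove [zrw,jase] add [sjq,bnex,gke] -> 8 lines: wxwj urik sjq bnex gke kul ljer dpkf
Hunk 5: at line 1 remove [sjq,bnex] add [fjjbd] -> 7 lines: wxwj urik fjjbd gke kul ljer dpkf
Final line 5: kul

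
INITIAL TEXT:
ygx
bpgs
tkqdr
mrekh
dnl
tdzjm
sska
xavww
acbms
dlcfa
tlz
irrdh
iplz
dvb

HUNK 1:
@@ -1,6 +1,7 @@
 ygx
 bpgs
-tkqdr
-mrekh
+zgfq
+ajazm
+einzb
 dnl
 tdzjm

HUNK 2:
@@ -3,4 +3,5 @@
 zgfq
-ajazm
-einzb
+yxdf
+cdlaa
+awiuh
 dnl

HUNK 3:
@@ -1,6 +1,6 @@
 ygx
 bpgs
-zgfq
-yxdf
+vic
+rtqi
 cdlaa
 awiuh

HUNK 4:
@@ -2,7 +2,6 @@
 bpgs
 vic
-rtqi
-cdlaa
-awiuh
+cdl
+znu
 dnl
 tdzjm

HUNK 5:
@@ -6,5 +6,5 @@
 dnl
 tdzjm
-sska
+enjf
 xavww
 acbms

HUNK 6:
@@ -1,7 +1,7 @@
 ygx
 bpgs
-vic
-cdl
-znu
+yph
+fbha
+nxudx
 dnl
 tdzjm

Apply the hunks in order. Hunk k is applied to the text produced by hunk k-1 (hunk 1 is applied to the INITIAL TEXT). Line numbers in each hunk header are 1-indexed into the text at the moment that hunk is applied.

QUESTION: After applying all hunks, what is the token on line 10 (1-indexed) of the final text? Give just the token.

Answer: acbms

Derivation:
Hunk 1: at line 1 remove [tkqdr,mrekh] add [zgfq,ajazm,einzb] -> 15 lines: ygx bpgs zgfq ajazm einzb dnl tdzjm sska xavww acbms dlcfa tlz irrdh iplz dvb
Hunk 2: at line 3 remove [ajazm,einzb] add [yxdf,cdlaa,awiuh] -> 16 lines: ygx bpgs zgfq yxdf cdlaa awiuh dnl tdzjm sska xavww acbms dlcfa tlz irrdh iplz dvb
Hunk 3: at line 1 remove [zgfq,yxdf] add [vic,rtqi] -> 16 lines: ygx bpgs vic rtqi cdlaa awiuh dnl tdzjm sska xavww acbms dlcfa tlz irrdh iplz dvb
Hunk 4: at line 2 remove [rtqi,cdlaa,awiuh] add [cdl,znu] -> 15 lines: ygx bpgs vic cdl znu dnl tdzjm sska xavww acbms dlcfa tlz irrdh iplz dvb
Hunk 5: at line 6 remove [sska] add [enjf] -> 15 lines: ygx bpgs vic cdl znu dnl tdzjm enjf xavww acbms dlcfa tlz irrdh iplz dvb
Hunk 6: at line 1 remove [vic,cdl,znu] add [yph,fbha,nxudx] -> 15 lines: ygx bpgs yph fbha nxudx dnl tdzjm enjf xavww acbms dlcfa tlz irrdh iplz dvb
Final line 10: acbms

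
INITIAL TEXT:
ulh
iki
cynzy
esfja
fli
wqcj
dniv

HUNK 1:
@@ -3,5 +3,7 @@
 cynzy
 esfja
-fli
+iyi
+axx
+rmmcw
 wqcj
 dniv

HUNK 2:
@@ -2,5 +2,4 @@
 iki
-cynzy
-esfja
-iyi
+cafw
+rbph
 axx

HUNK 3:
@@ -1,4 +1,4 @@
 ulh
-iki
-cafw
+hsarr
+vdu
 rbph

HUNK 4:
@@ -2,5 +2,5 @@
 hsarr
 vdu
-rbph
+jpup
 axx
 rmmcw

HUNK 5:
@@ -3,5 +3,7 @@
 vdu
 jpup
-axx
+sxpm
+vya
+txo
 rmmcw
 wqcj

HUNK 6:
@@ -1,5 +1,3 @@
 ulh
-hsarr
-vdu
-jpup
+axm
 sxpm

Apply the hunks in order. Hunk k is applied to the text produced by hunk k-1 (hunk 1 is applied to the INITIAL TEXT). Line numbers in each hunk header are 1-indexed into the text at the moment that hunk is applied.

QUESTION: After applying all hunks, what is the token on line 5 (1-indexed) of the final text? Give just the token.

Answer: txo

Derivation:
Hunk 1: at line 3 remove [fli] add [iyi,axx,rmmcw] -> 9 lines: ulh iki cynzy esfja iyi axx rmmcw wqcj dniv
Hunk 2: at line 2 remove [cynzy,esfja,iyi] add [cafw,rbph] -> 8 lines: ulh iki cafw rbph axx rmmcw wqcj dniv
Hunk 3: at line 1 remove [iki,cafw] add [hsarr,vdu] -> 8 lines: ulh hsarr vdu rbph axx rmmcw wqcj dniv
Hunk 4: at line 2 remove [rbph] add [jpup] -> 8 lines: ulh hsarr vdu jpup axx rmmcw wqcj dniv
Hunk 5: at line 3 remove [axx] add [sxpm,vya,txo] -> 10 lines: ulh hsarr vdu jpup sxpm vya txo rmmcw wqcj dniv
Hunk 6: at line 1 remove [hsarr,vdu,jpup] add [axm] -> 8 lines: ulh axm sxpm vya txo rmmcw wqcj dniv
Final line 5: txo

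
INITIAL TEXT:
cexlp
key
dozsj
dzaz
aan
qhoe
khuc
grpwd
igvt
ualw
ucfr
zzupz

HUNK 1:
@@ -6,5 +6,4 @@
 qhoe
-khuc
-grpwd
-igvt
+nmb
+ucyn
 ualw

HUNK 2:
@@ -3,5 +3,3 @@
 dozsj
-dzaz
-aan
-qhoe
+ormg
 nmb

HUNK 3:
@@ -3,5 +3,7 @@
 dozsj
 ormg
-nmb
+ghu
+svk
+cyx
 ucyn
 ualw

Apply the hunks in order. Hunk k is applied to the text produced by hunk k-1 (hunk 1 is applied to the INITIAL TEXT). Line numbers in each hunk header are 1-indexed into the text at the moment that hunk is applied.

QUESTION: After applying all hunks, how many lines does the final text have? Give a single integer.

Answer: 11

Derivation:
Hunk 1: at line 6 remove [khuc,grpwd,igvt] add [nmb,ucyn] -> 11 lines: cexlp key dozsj dzaz aan qhoe nmb ucyn ualw ucfr zzupz
Hunk 2: at line 3 remove [dzaz,aan,qhoe] add [ormg] -> 9 lines: cexlp key dozsj ormg nmb ucyn ualw ucfr zzupz
Hunk 3: at line 3 remove [nmb] add [ghu,svk,cyx] -> 11 lines: cexlp key dozsj ormg ghu svk cyx ucyn ualw ucfr zzupz
Final line count: 11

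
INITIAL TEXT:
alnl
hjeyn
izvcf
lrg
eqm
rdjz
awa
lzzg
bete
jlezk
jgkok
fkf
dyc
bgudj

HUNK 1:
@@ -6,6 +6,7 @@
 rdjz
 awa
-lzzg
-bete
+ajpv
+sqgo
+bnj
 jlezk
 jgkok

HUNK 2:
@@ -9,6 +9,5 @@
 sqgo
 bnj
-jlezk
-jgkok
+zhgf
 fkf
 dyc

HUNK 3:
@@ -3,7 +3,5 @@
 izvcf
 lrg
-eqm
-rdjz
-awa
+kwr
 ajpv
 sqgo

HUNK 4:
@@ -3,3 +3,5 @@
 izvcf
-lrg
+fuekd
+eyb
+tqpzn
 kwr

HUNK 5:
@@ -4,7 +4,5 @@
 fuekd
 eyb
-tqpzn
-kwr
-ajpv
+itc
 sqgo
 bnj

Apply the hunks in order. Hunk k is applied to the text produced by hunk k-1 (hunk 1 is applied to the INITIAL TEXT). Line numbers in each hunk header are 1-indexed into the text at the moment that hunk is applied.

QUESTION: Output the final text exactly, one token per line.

Answer: alnl
hjeyn
izvcf
fuekd
eyb
itc
sqgo
bnj
zhgf
fkf
dyc
bgudj

Derivation:
Hunk 1: at line 6 remove [lzzg,bete] add [ajpv,sqgo,bnj] -> 15 lines: alnl hjeyn izvcf lrg eqm rdjz awa ajpv sqgo bnj jlezk jgkok fkf dyc bgudj
Hunk 2: at line 9 remove [jlezk,jgkok] add [zhgf] -> 14 lines: alnl hjeyn izvcf lrg eqm rdjz awa ajpv sqgo bnj zhgf fkf dyc bgudj
Hunk 3: at line 3 remove [eqm,rdjz,awa] add [kwr] -> 12 lines: alnl hjeyn izvcf lrg kwr ajpv sqgo bnj zhgf fkf dyc bgudj
Hunk 4: at line 3 remove [lrg] add [fuekd,eyb,tqpzn] -> 14 lines: alnl hjeyn izvcf fuekd eyb tqpzn kwr ajpv sqgo bnj zhgf fkf dyc bgudj
Hunk 5: at line 4 remove [tqpzn,kwr,ajpv] add [itc] -> 12 lines: alnl hjeyn izvcf fuekd eyb itc sqgo bnj zhgf fkf dyc bgudj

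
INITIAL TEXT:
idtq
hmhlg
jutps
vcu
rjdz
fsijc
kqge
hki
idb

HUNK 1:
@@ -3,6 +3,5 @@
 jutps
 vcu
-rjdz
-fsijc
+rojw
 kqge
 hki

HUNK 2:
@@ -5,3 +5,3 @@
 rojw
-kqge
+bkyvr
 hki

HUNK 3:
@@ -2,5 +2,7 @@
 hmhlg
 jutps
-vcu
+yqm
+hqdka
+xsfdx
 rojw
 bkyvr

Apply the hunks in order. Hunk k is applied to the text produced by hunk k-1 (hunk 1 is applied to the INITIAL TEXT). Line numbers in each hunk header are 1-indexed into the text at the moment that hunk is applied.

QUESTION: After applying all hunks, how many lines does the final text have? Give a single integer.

Hunk 1: at line 3 remove [rjdz,fsijc] add [rojw] -> 8 lines: idtq hmhlg jutps vcu rojw kqge hki idb
Hunk 2: at line 5 remove [kqge] add [bkyvr] -> 8 lines: idtq hmhlg jutps vcu rojw bkyvr hki idb
Hunk 3: at line 2 remove [vcu] add [yqm,hqdka,xsfdx] -> 10 lines: idtq hmhlg jutps yqm hqdka xsfdx rojw bkyvr hki idb
Final line count: 10

Answer: 10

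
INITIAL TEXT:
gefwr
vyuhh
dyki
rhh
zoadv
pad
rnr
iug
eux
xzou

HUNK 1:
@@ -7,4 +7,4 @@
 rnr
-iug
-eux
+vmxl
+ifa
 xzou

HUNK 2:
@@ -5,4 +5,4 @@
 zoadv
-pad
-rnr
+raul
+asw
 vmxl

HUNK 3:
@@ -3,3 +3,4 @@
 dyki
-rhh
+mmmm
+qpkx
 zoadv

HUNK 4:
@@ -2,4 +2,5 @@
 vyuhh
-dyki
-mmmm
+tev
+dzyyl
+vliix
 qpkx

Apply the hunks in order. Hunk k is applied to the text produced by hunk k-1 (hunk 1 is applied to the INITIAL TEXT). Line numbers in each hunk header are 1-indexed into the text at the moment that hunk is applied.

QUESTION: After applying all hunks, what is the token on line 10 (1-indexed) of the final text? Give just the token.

Hunk 1: at line 7 remove [iug,eux] add [vmxl,ifa] -> 10 lines: gefwr vyuhh dyki rhh zoadv pad rnr vmxl ifa xzou
Hunk 2: at line 5 remove [pad,rnr] add [raul,asw] -> 10 lines: gefwr vyuhh dyki rhh zoadv raul asw vmxl ifa xzou
Hunk 3: at line 3 remove [rhh] add [mmmm,qpkx] -> 11 lines: gefwr vyuhh dyki mmmm qpkx zoadv raul asw vmxl ifa xzou
Hunk 4: at line 2 remove [dyki,mmmm] add [tev,dzyyl,vliix] -> 12 lines: gefwr vyuhh tev dzyyl vliix qpkx zoadv raul asw vmxl ifa xzou
Final line 10: vmxl

Answer: vmxl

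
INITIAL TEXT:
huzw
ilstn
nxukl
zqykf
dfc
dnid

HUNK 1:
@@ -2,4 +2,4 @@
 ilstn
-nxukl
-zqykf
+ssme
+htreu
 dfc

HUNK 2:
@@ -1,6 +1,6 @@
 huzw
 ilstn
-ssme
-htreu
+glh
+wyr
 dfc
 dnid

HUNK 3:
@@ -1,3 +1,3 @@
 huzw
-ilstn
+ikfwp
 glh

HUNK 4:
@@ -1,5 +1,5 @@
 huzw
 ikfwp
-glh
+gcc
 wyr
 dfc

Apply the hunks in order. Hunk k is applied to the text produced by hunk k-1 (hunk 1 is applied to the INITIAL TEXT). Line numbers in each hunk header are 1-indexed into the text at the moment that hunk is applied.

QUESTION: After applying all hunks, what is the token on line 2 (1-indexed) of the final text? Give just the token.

Answer: ikfwp

Derivation:
Hunk 1: at line 2 remove [nxukl,zqykf] add [ssme,htreu] -> 6 lines: huzw ilstn ssme htreu dfc dnid
Hunk 2: at line 1 remove [ssme,htreu] add [glh,wyr] -> 6 lines: huzw ilstn glh wyr dfc dnid
Hunk 3: at line 1 remove [ilstn] add [ikfwp] -> 6 lines: huzw ikfwp glh wyr dfc dnid
Hunk 4: at line 1 remove [glh] add [gcc] -> 6 lines: huzw ikfwp gcc wyr dfc dnid
Final line 2: ikfwp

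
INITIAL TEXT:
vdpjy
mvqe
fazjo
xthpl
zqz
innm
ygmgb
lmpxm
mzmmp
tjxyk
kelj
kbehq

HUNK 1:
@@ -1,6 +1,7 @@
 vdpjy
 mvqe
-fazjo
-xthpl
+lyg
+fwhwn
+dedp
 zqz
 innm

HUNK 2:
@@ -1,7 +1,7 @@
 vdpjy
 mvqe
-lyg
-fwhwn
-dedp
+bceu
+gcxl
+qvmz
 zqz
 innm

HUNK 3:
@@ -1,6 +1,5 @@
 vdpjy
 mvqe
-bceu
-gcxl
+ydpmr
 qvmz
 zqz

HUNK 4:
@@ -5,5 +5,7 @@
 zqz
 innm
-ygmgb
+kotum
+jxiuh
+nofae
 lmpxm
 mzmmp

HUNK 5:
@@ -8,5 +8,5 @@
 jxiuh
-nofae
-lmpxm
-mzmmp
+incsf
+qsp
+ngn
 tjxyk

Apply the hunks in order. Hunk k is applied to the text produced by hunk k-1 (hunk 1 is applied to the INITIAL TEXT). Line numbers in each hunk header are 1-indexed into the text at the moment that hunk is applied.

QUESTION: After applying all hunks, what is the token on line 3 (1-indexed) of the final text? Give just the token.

Hunk 1: at line 1 remove [fazjo,xthpl] add [lyg,fwhwn,dedp] -> 13 lines: vdpjy mvqe lyg fwhwn dedp zqz innm ygmgb lmpxm mzmmp tjxyk kelj kbehq
Hunk 2: at line 1 remove [lyg,fwhwn,dedp] add [bceu,gcxl,qvmz] -> 13 lines: vdpjy mvqe bceu gcxl qvmz zqz innm ygmgb lmpxm mzmmp tjxyk kelj kbehq
Hunk 3: at line 1 remove [bceu,gcxl] add [ydpmr] -> 12 lines: vdpjy mvqe ydpmr qvmz zqz innm ygmgb lmpxm mzmmp tjxyk kelj kbehq
Hunk 4: at line 5 remove [ygmgb] add [kotum,jxiuh,nofae] -> 14 lines: vdpjy mvqe ydpmr qvmz zqz innm kotum jxiuh nofae lmpxm mzmmp tjxyk kelj kbehq
Hunk 5: at line 8 remove [nofae,lmpxm,mzmmp] add [incsf,qsp,ngn] -> 14 lines: vdpjy mvqe ydpmr qvmz zqz innm kotum jxiuh incsf qsp ngn tjxyk kelj kbehq
Final line 3: ydpmr

Answer: ydpmr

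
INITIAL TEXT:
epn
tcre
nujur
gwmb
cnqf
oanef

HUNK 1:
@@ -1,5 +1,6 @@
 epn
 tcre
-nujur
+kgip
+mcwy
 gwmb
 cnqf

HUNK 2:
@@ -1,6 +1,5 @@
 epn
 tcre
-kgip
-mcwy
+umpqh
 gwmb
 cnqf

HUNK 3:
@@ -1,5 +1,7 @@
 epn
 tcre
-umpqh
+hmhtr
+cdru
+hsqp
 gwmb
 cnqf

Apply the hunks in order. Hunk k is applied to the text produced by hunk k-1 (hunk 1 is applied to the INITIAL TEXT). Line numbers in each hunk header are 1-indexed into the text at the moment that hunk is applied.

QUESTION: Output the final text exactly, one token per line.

Answer: epn
tcre
hmhtr
cdru
hsqp
gwmb
cnqf
oanef

Derivation:
Hunk 1: at line 1 remove [nujur] add [kgip,mcwy] -> 7 lines: epn tcre kgip mcwy gwmb cnqf oanef
Hunk 2: at line 1 remove [kgip,mcwy] add [umpqh] -> 6 lines: epn tcre umpqh gwmb cnqf oanef
Hunk 3: at line 1 remove [umpqh] add [hmhtr,cdru,hsqp] -> 8 lines: epn tcre hmhtr cdru hsqp gwmb cnqf oanef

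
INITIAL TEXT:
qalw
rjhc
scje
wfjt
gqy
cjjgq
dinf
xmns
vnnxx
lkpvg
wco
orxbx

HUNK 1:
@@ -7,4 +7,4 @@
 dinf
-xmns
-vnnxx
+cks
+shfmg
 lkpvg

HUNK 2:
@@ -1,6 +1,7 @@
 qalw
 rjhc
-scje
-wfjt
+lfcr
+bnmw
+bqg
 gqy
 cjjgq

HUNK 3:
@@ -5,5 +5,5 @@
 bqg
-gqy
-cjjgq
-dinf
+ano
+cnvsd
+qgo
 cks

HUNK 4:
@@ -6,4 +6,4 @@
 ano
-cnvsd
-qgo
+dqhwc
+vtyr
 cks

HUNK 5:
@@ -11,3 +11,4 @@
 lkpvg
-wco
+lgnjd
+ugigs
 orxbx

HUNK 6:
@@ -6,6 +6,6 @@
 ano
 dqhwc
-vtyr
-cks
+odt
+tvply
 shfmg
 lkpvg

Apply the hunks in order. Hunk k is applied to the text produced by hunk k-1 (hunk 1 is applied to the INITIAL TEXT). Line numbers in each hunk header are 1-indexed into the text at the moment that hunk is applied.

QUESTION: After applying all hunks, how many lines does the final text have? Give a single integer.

Hunk 1: at line 7 remove [xmns,vnnxx] add [cks,shfmg] -> 12 lines: qalw rjhc scje wfjt gqy cjjgq dinf cks shfmg lkpvg wco orxbx
Hunk 2: at line 1 remove [scje,wfjt] add [lfcr,bnmw,bqg] -> 13 lines: qalw rjhc lfcr bnmw bqg gqy cjjgq dinf cks shfmg lkpvg wco orxbx
Hunk 3: at line 5 remove [gqy,cjjgq,dinf] add [ano,cnvsd,qgo] -> 13 lines: qalw rjhc lfcr bnmw bqg ano cnvsd qgo cks shfmg lkpvg wco orxbx
Hunk 4: at line 6 remove [cnvsd,qgo] add [dqhwc,vtyr] -> 13 lines: qalw rjhc lfcr bnmw bqg ano dqhwc vtyr cks shfmg lkpvg wco orxbx
Hunk 5: at line 11 remove [wco] add [lgnjd,ugigs] -> 14 lines: qalw rjhc lfcr bnmw bqg ano dqhwc vtyr cks shfmg lkpvg lgnjd ugigs orxbx
Hunk 6: at line 6 remove [vtyr,cks] add [odt,tvply] -> 14 lines: qalw rjhc lfcr bnmw bqg ano dqhwc odt tvply shfmg lkpvg lgnjd ugigs orxbx
Final line count: 14

Answer: 14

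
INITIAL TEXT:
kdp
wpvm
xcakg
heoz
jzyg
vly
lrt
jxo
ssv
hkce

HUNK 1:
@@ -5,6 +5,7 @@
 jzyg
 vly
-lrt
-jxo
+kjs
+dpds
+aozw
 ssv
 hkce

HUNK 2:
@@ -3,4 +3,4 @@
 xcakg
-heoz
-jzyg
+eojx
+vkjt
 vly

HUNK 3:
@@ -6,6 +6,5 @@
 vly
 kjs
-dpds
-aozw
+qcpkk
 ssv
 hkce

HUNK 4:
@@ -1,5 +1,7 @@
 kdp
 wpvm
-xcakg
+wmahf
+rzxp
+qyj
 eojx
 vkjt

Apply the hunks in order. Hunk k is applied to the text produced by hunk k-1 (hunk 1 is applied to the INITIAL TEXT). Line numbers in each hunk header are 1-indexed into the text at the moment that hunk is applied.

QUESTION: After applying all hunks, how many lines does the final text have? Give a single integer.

Hunk 1: at line 5 remove [lrt,jxo] add [kjs,dpds,aozw] -> 11 lines: kdp wpvm xcakg heoz jzyg vly kjs dpds aozw ssv hkce
Hunk 2: at line 3 remove [heoz,jzyg] add [eojx,vkjt] -> 11 lines: kdp wpvm xcakg eojx vkjt vly kjs dpds aozw ssv hkce
Hunk 3: at line 6 remove [dpds,aozw] add [qcpkk] -> 10 lines: kdp wpvm xcakg eojx vkjt vly kjs qcpkk ssv hkce
Hunk 4: at line 1 remove [xcakg] add [wmahf,rzxp,qyj] -> 12 lines: kdp wpvm wmahf rzxp qyj eojx vkjt vly kjs qcpkk ssv hkce
Final line count: 12

Answer: 12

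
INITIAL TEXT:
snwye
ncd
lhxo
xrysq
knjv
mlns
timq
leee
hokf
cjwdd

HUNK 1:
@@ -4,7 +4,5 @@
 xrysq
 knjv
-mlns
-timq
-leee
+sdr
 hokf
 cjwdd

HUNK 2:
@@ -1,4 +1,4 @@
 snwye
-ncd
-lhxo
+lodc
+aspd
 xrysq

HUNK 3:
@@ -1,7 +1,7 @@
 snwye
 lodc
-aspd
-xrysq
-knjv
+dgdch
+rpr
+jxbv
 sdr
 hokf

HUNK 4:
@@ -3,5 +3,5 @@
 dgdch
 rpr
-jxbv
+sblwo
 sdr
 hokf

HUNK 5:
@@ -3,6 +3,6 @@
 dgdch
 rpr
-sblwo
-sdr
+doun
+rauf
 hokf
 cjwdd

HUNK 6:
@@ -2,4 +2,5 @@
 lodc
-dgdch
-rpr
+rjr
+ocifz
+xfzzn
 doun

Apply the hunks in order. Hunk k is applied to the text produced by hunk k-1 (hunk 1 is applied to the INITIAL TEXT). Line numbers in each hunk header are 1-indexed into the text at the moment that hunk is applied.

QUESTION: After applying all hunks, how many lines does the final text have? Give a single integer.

Hunk 1: at line 4 remove [mlns,timq,leee] add [sdr] -> 8 lines: snwye ncd lhxo xrysq knjv sdr hokf cjwdd
Hunk 2: at line 1 remove [ncd,lhxo] add [lodc,aspd] -> 8 lines: snwye lodc aspd xrysq knjv sdr hokf cjwdd
Hunk 3: at line 1 remove [aspd,xrysq,knjv] add [dgdch,rpr,jxbv] -> 8 lines: snwye lodc dgdch rpr jxbv sdr hokf cjwdd
Hunk 4: at line 3 remove [jxbv] add [sblwo] -> 8 lines: snwye lodc dgdch rpr sblwo sdr hokf cjwdd
Hunk 5: at line 3 remove [sblwo,sdr] add [doun,rauf] -> 8 lines: snwye lodc dgdch rpr doun rauf hokf cjwdd
Hunk 6: at line 2 remove [dgdch,rpr] add [rjr,ocifz,xfzzn] -> 9 lines: snwye lodc rjr ocifz xfzzn doun rauf hokf cjwdd
Final line count: 9

Answer: 9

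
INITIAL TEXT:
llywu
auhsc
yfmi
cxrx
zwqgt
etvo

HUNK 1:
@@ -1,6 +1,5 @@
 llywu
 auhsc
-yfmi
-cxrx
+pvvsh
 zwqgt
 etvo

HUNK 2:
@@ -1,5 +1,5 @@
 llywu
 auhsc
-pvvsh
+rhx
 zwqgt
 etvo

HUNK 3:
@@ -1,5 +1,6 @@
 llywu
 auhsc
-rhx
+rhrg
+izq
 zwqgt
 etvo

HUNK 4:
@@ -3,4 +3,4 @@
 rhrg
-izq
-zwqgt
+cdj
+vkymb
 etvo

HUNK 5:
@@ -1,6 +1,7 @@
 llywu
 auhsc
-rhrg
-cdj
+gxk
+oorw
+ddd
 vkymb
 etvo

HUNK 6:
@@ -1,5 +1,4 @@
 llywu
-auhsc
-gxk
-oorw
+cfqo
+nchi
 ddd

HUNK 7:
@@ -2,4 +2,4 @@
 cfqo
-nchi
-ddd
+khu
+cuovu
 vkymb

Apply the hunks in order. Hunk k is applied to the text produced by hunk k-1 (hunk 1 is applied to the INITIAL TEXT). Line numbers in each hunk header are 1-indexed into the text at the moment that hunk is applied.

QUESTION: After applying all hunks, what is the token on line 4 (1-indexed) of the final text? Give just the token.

Answer: cuovu

Derivation:
Hunk 1: at line 1 remove [yfmi,cxrx] add [pvvsh] -> 5 lines: llywu auhsc pvvsh zwqgt etvo
Hunk 2: at line 1 remove [pvvsh] add [rhx] -> 5 lines: llywu auhsc rhx zwqgt etvo
Hunk 3: at line 1 remove [rhx] add [rhrg,izq] -> 6 lines: llywu auhsc rhrg izq zwqgt etvo
Hunk 4: at line 3 remove [izq,zwqgt] add [cdj,vkymb] -> 6 lines: llywu auhsc rhrg cdj vkymb etvo
Hunk 5: at line 1 remove [rhrg,cdj] add [gxk,oorw,ddd] -> 7 lines: llywu auhsc gxk oorw ddd vkymb etvo
Hunk 6: at line 1 remove [auhsc,gxk,oorw] add [cfqo,nchi] -> 6 lines: llywu cfqo nchi ddd vkymb etvo
Hunk 7: at line 2 remove [nchi,ddd] add [khu,cuovu] -> 6 lines: llywu cfqo khu cuovu vkymb etvo
Final line 4: cuovu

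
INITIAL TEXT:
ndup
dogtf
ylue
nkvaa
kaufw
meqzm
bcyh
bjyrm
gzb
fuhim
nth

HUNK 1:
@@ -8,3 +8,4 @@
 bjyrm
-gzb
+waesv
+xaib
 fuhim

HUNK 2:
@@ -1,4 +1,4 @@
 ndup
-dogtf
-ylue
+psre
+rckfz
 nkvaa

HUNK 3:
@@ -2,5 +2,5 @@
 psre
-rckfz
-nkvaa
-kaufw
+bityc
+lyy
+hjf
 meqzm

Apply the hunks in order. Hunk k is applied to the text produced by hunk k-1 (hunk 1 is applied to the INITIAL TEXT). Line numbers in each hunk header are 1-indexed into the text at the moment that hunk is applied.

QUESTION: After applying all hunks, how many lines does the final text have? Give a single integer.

Answer: 12

Derivation:
Hunk 1: at line 8 remove [gzb] add [waesv,xaib] -> 12 lines: ndup dogtf ylue nkvaa kaufw meqzm bcyh bjyrm waesv xaib fuhim nth
Hunk 2: at line 1 remove [dogtf,ylue] add [psre,rckfz] -> 12 lines: ndup psre rckfz nkvaa kaufw meqzm bcyh bjyrm waesv xaib fuhim nth
Hunk 3: at line 2 remove [rckfz,nkvaa,kaufw] add [bityc,lyy,hjf] -> 12 lines: ndup psre bityc lyy hjf meqzm bcyh bjyrm waesv xaib fuhim nth
Final line count: 12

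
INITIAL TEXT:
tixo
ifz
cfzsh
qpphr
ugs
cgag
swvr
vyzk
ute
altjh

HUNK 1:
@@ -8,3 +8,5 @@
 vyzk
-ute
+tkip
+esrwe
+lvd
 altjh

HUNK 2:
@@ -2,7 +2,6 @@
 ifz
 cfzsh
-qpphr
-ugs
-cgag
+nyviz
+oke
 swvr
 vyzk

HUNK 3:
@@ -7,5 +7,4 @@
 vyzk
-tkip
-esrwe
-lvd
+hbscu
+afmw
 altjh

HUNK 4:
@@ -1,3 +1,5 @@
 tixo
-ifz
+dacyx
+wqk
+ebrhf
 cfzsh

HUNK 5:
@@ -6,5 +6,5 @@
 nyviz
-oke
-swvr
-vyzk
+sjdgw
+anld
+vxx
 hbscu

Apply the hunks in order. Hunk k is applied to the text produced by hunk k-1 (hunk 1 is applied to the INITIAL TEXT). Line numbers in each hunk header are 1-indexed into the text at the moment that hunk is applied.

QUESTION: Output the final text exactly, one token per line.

Hunk 1: at line 8 remove [ute] add [tkip,esrwe,lvd] -> 12 lines: tixo ifz cfzsh qpphr ugs cgag swvr vyzk tkip esrwe lvd altjh
Hunk 2: at line 2 remove [qpphr,ugs,cgag] add [nyviz,oke] -> 11 lines: tixo ifz cfzsh nyviz oke swvr vyzk tkip esrwe lvd altjh
Hunk 3: at line 7 remove [tkip,esrwe,lvd] add [hbscu,afmw] -> 10 lines: tixo ifz cfzsh nyviz oke swvr vyzk hbscu afmw altjh
Hunk 4: at line 1 remove [ifz] add [dacyx,wqk,ebrhf] -> 12 lines: tixo dacyx wqk ebrhf cfzsh nyviz oke swvr vyzk hbscu afmw altjh
Hunk 5: at line 6 remove [oke,swvr,vyzk] add [sjdgw,anld,vxx] -> 12 lines: tixo dacyx wqk ebrhf cfzsh nyviz sjdgw anld vxx hbscu afmw altjh

Answer: tixo
dacyx
wqk
ebrhf
cfzsh
nyviz
sjdgw
anld
vxx
hbscu
afmw
altjh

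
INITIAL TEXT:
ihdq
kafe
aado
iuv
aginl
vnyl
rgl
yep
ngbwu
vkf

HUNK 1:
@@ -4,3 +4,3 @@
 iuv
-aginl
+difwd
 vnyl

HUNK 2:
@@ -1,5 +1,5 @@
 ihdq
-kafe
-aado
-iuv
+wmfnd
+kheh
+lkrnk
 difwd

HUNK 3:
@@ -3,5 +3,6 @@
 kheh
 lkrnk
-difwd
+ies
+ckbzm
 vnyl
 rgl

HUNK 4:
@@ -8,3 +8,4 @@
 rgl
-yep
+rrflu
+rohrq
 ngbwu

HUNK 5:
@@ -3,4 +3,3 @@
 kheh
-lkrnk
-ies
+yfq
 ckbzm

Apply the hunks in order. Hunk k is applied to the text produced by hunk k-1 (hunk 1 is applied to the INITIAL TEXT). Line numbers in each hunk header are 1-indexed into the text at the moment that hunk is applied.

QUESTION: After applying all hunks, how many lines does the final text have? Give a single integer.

Hunk 1: at line 4 remove [aginl] add [difwd] -> 10 lines: ihdq kafe aado iuv difwd vnyl rgl yep ngbwu vkf
Hunk 2: at line 1 remove [kafe,aado,iuv] add [wmfnd,kheh,lkrnk] -> 10 lines: ihdq wmfnd kheh lkrnk difwd vnyl rgl yep ngbwu vkf
Hunk 3: at line 3 remove [difwd] add [ies,ckbzm] -> 11 lines: ihdq wmfnd kheh lkrnk ies ckbzm vnyl rgl yep ngbwu vkf
Hunk 4: at line 8 remove [yep] add [rrflu,rohrq] -> 12 lines: ihdq wmfnd kheh lkrnk ies ckbzm vnyl rgl rrflu rohrq ngbwu vkf
Hunk 5: at line 3 remove [lkrnk,ies] add [yfq] -> 11 lines: ihdq wmfnd kheh yfq ckbzm vnyl rgl rrflu rohrq ngbwu vkf
Final line count: 11

Answer: 11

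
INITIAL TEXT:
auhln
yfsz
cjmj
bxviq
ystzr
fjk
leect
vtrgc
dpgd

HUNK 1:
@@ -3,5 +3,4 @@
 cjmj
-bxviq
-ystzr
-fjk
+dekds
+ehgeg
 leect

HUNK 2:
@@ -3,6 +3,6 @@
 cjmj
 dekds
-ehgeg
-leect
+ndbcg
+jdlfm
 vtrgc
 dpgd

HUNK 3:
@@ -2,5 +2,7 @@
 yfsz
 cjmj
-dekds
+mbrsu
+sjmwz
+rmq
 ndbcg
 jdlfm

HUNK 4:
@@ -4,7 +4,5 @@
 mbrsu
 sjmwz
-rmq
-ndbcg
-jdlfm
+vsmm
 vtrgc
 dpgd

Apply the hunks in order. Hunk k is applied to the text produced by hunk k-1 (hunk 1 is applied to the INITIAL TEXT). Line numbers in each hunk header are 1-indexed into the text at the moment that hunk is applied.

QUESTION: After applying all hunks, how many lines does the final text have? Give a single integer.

Hunk 1: at line 3 remove [bxviq,ystzr,fjk] add [dekds,ehgeg] -> 8 lines: auhln yfsz cjmj dekds ehgeg leect vtrgc dpgd
Hunk 2: at line 3 remove [ehgeg,leect] add [ndbcg,jdlfm] -> 8 lines: auhln yfsz cjmj dekds ndbcg jdlfm vtrgc dpgd
Hunk 3: at line 2 remove [dekds] add [mbrsu,sjmwz,rmq] -> 10 lines: auhln yfsz cjmj mbrsu sjmwz rmq ndbcg jdlfm vtrgc dpgd
Hunk 4: at line 4 remove [rmq,ndbcg,jdlfm] add [vsmm] -> 8 lines: auhln yfsz cjmj mbrsu sjmwz vsmm vtrgc dpgd
Final line count: 8

Answer: 8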